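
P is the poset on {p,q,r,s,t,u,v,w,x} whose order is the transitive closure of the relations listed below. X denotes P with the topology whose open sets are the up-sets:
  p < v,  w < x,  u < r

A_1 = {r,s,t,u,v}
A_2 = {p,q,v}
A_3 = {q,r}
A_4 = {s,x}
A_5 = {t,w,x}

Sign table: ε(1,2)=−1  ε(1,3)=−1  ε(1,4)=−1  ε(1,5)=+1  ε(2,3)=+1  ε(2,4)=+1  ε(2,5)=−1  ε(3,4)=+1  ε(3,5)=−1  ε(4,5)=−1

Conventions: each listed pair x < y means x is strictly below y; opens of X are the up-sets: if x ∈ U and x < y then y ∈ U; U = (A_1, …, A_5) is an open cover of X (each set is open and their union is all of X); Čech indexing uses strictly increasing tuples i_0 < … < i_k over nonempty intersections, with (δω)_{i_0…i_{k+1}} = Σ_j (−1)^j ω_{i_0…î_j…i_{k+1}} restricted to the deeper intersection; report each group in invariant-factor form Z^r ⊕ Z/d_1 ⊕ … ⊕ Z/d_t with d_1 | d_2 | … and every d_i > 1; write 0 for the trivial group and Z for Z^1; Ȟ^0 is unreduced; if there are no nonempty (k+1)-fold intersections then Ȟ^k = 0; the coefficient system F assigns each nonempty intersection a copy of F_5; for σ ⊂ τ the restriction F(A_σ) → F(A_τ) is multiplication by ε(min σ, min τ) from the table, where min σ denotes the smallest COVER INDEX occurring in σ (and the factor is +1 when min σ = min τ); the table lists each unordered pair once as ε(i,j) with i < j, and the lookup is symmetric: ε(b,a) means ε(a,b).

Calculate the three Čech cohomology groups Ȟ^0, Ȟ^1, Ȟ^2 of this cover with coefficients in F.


Ȟ^0 = Z/5, Ȟ^1 = Z/5 ⊕ Z/5, Ȟ^2 = 0

intersection data:
  A12={v} A13={r} A14={s} A15={t} A23={q} A45={x}
C dims 5,6; δ0: rk_F5 4
Ȟ^0 = (5 − 4) − 0 = 1, so Ȟ^0 ≅ Z/5
Ȟ^1 = (6 − 0) − 4 = 2, so Ȟ^1 ≅ Z/5 ⊕ Z/5
Ȟ^2 = (0 − 0) − 0 = 0, so Ȟ^2 ≅ 0


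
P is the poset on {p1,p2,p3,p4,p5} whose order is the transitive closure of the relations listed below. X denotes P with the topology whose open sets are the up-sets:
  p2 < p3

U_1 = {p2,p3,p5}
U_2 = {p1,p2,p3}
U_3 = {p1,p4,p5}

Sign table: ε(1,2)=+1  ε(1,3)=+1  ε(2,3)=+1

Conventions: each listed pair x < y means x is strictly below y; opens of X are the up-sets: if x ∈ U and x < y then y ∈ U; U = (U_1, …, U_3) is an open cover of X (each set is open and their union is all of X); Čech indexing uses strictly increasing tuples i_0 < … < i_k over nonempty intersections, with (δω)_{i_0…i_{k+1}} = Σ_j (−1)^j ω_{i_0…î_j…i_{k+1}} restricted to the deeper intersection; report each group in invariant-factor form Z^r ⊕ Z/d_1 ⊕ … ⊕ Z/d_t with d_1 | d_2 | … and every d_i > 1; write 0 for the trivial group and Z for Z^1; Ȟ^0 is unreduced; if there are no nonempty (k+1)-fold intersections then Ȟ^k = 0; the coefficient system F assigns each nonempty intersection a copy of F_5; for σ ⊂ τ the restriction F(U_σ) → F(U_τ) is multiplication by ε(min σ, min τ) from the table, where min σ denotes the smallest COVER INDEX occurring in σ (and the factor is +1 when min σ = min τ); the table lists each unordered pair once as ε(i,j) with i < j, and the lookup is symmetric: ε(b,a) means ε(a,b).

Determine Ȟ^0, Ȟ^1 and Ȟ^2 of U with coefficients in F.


nerve of the cover:
  U12={p2,p3} U13={p5} U23={p1}
C dims 3,3; δ0: rk_F5 2
Ȟ^0 = (3 − 2) − 0 = 1, so Ȟ^0 ≅ Z/5
Ȟ^1 = (3 − 0) − 2 = 1, so Ȟ^1 ≅ Z/5
Ȟ^2 = (0 − 0) − 0 = 0, so Ȟ^2 ≅ 0

Ȟ^0(U;F) ≅ Z/5,  Ȟ^1(U;F) ≅ Z/5,  Ȟ^2(U;F) ≅ 0


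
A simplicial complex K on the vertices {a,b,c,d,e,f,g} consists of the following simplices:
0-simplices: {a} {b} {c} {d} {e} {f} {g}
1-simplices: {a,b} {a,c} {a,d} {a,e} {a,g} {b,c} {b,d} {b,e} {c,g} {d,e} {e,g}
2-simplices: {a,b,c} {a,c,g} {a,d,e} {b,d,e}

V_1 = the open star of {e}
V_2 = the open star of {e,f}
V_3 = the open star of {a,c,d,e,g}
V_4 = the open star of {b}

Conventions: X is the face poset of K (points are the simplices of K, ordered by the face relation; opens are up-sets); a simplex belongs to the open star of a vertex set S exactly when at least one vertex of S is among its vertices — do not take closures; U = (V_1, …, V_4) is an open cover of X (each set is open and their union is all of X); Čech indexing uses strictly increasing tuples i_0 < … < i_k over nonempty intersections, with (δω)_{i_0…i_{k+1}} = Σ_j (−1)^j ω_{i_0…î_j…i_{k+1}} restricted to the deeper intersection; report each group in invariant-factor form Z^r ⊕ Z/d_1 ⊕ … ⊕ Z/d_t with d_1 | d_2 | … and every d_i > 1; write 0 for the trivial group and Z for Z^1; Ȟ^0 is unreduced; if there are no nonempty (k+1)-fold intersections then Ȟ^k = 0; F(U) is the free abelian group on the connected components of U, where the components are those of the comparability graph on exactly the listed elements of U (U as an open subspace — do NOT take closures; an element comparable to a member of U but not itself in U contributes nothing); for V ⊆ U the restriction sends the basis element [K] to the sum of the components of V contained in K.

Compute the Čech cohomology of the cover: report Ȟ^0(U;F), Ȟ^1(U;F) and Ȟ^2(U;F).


nerve of the cover:
  V1={{e},{a,e},{b,e},{d,e},{e,g},{a,d,e},{b,d,e}} V2={{e},{f},{a,e},{b,e},{d,e},{e,g},{a,d,e},{b,d,e}} V3={{a},{c},{d},{e},{g},{a,b},{a,c},{a,d},{a,e},{a,g},{b,c},{b,d},{b,e},{c,g},{d,e},{e,g},{a,b,c},{a,c,g},{a,d,e},{b,d,e}} V4={{b},{a,b},{b,c},{b,d},{b,e},{a,b,c},{b,d,e}}
  V12={{e},{a,e},{b,e},{d,e},{e,g},{a,d,e},{b,d,e}} V13={{e},{a,e},{b,e},{d,e},{e,g},{a,d,e},{b,d,e}} V14={{b,e},{b,d,e}} V23={{e},{a,e},{b,e},{d,e},{e,g},{a,d,e},{b,d,e}} V24={{b,e},{b,d,e}} V34={{a,b},{b,c},{b,d},{b,e},{a,b,c},{b,d,e}}
  V123={{e},{a,e},{b,e},{d,e},{e,g},{a,d,e},{b,d,e}} V124={{b,e},{b,d,e}} V134={{b,e},{b,d,e}} V234={{b,e},{b,d,e}}
  V1234={{b,e},{b,d,e}}
components per intersection:
  V1: {{e},{a,e},{b,e},{d,e},{e,g},{a,d,e},{b,d,e}}
  V2: {{e},{a,e},{b,e},{d,e},{e,g},{a,d,e},{b,d,e}} {{f}}
  V3: {{a},{c},{d},{e},{g},{a,b},{a,c},{a,d},{a,e},{a,g},{b,c},{b,d},{b,e},{c,g},{d,e},{e,g},{a,b,c},{a,c,g},{a,d,e},{b,d,e}}
  V4: {{b},{a,b},{b,c},{b,d},{b,e},{a,b,c},{b,d,e}}
  V12: {{e},{a,e},{b,e},{d,e},{e,g},{a,d,e},{b,d,e}}
  V13: {{e},{a,e},{b,e},{d,e},{e,g},{a,d,e},{b,d,e}}
  V14: {{b,e},{b,d,e}}
  V23: {{e},{a,e},{b,e},{d,e},{e,g},{a,d,e},{b,d,e}}
  V24: {{b,e},{b,d,e}}
  V34: {{a,b},{b,c},{a,b,c}} {{b,d},{b,e},{b,d,e}}
  V123: {{e},{a,e},{b,e},{d,e},{e,g},{a,d,e},{b,d,e}}
  V124: {{b,e},{b,d,e}}
  V134: {{b,e},{b,d,e}}
  V234: {{b,e},{b,d,e}}
  V1234: {{b,e},{b,d,e}}
C dims 5,7,4,1; δ0: rk 3, SNF 1^3; δ1: rk 3, SNF 1^3; δ2: rk 1, SNF 1^1
Ȟ^0 = (5 − 3) − 0 = 2, so Ȟ^0 ≅ Z^2
Ȟ^1 = (7 − 3) − 3 = 1, so Ȟ^1 ≅ Z
Ȟ^2 = (4 − 1) − 3 = 0, so Ȟ^2 ≅ 0

Ȟ^0(U;F) ≅ Z^2,  Ȟ^1(U;F) ≅ Z,  Ȟ^2(U;F) ≅ 0


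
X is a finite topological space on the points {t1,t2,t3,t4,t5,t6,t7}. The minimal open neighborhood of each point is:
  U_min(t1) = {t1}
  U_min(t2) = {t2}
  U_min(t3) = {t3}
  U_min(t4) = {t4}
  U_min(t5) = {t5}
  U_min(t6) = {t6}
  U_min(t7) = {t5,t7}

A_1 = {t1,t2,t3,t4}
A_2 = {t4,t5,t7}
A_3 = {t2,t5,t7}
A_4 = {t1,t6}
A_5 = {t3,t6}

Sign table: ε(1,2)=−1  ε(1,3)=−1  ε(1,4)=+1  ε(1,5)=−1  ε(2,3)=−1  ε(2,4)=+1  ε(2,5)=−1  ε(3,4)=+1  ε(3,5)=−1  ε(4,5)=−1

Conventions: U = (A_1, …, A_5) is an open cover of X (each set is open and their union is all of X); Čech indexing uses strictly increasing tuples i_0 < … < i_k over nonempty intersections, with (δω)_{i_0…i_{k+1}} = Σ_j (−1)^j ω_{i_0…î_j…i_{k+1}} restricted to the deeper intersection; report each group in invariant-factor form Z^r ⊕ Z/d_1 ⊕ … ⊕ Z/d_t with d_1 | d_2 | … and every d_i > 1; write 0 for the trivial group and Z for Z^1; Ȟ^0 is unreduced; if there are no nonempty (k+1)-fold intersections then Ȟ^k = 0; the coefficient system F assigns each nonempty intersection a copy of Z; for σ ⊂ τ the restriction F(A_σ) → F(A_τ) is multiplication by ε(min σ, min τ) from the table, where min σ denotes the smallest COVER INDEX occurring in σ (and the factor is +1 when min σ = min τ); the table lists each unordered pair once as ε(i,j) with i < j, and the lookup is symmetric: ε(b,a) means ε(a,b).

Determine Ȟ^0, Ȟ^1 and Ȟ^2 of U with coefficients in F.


Ȟ^0 = 0; Ȟ^1 = Z ⊕ Z/2; Ȟ^2 = 0

nonempty intersections:
  A12={t4} A13={t2} A14={t1} A15={t3} A23={t5,t7} A45={t6}
C dims 5,6; δ0: rk 5, SNF 1^4·2
Ȟ^0: (5−5)−0=0 ⇒ 0
Ȟ^1: (6−0)−5=1 plus torsion [2] ⇒ Z ⊕ Z/2
Ȟ^2: (0−0)−0=0 ⇒ 0


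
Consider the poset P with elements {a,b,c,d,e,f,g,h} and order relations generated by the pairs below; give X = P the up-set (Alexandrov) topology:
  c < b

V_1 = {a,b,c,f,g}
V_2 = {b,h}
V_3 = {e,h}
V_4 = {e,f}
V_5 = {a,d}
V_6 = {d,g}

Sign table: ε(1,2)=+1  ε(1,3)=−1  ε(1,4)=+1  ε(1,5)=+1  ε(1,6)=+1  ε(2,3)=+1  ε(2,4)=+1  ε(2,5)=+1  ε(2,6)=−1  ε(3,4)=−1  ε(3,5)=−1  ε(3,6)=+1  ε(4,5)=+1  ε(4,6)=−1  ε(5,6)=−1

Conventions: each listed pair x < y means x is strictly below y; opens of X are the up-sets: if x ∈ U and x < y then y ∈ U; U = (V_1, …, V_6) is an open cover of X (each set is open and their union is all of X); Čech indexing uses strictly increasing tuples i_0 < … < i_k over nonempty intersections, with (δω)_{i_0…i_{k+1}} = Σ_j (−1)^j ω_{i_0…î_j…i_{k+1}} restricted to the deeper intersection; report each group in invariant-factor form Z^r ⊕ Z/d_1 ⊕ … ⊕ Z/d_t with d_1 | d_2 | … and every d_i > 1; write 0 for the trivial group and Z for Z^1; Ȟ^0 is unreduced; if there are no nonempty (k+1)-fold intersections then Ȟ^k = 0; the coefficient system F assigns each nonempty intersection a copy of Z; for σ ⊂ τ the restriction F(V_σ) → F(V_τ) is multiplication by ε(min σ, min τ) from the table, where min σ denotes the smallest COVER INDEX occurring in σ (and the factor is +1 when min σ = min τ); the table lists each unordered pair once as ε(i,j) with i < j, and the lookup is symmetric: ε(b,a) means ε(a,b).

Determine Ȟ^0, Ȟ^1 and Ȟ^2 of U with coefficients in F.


Ȟ^0 ≅ 0, Ȟ^1 ≅ Z ⊕ Z/2, Ȟ^2 ≅ 0

nerve of the cover:
  V12={b} V14={f} V15={a} V16={g} V23={h} V34={e} V56={d}
C dims 6,7; δ0: rk 6, SNF 1^5·2
Ȟ^0 = (6 − 6) − 0 = 0, so Ȟ^0 ≅ 0
Ȟ^1 = (7 − 0) − 6 = 1 plus torsion [2], so Ȟ^1 ≅ Z ⊕ Z/2
Ȟ^2 = (0 − 0) − 0 = 0, so Ȟ^2 ≅ 0


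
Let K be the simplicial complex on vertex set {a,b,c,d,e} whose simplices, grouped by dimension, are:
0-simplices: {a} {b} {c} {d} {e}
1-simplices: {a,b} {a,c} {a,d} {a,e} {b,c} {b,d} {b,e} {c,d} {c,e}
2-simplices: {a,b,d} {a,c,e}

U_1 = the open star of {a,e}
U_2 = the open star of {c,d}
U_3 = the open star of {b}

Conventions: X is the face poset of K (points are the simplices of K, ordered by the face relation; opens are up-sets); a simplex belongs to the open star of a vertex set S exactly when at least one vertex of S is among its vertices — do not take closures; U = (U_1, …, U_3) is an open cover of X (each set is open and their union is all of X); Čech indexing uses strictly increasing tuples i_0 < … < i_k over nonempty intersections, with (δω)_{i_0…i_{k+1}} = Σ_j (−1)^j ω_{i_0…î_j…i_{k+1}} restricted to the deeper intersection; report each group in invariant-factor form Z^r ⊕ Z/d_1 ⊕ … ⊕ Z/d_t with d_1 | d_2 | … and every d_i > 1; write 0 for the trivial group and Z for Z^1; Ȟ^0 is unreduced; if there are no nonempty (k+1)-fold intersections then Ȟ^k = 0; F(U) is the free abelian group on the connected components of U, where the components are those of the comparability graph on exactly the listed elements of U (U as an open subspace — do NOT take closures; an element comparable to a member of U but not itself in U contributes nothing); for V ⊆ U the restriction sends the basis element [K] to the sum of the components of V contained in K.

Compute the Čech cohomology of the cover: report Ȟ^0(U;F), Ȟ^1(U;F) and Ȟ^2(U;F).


Ȟ^0(U;F) ≅ Z, Ȟ^1(U;F) ≅ Z^3, Ȟ^2(U;F) ≅ 0

cover nerve:
  U1={{a},{e},{a,b},{a,c},{a,d},{a,e},{b,e},{c,e},{a,b,d},{a,c,e}} U2={{c},{d},{a,c},{a,d},{b,c},{b,d},{c,d},{c,e},{a,b,d},{a,c,e}} U3={{b},{a,b},{b,c},{b,d},{b,e},{a,b,d}}
  U12={{a,c},{a,d},{c,e},{a,b,d},{a,c,e}} U13={{a,b},{b,e},{a,b,d}} U23={{b,c},{b,d},{a,b,d}}
  U123={{a,b,d}}
components per intersection:
  U1: {{a},{e},{a,b},{a,c},{a,d},{a,e},{b,e},{c,e},{a,b,d},{a,c,e}}
  U2: {{c},{d},{a,c},{a,d},{b,c},{b,d},{c,d},{c,e},{a,b,d},{a,c,e}}
  U3: {{b},{a,b},{b,c},{b,d},{b,e},{a,b,d}}
  U12: {{a,c},{c,e},{a,c,e}} {{a,d},{a,b,d}}
  U13: {{a,b},{a,b,d}} {{b,e}}
  U23: {{b,c}} {{b,d},{a,b,d}}
  U123: {{a,b,d}}
C dims 3,6,1; δ0: rk 2, SNF 1^2; δ1: rk 1, SNF 1^1
Ȟ^0: (3−2)−0=1 ⇒ Z
Ȟ^1: (6−1)−2=3 ⇒ Z^3
Ȟ^2: (1−0)−1=0 ⇒ 0


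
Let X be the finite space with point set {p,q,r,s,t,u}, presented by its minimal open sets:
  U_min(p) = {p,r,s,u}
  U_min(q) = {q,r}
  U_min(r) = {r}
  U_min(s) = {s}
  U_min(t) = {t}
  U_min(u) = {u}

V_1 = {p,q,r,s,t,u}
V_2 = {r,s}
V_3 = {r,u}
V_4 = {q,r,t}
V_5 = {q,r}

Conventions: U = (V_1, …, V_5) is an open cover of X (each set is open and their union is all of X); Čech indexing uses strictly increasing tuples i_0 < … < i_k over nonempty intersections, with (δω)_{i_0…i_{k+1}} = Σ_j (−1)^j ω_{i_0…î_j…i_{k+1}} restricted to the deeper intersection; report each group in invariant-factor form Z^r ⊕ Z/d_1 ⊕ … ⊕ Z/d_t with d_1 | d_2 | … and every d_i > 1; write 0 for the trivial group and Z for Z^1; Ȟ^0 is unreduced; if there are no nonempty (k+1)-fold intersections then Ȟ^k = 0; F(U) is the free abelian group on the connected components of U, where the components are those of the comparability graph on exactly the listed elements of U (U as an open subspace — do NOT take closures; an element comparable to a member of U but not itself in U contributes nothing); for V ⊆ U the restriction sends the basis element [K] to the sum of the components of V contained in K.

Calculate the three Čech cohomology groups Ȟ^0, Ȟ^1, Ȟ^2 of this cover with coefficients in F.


Ȟ^0 ≅ Z^2,  Ȟ^1 ≅ 0,  Ȟ^2 ≅ 0

nerve simplices:
  V12={r,s} V13={r,u} V14={q,r,t} V15={q,r} V23={r} V24={r} V25={r} V34={r} V35={r} V45={q,r}
  V123={r} V124={r} V125={r} V134={r} V135={r} V145={q,r} V234={r} V235={r} V245={r} V345={r}
  V1234={r} V1235={r} V1245={r} V1345={r} V2345={r}
  V12345={r}
components per intersection:
  V1: {p,q,r,s,u} {t}
  V2: {r} {s}
  V3: {r} {u}
  V4: {q,r} {t}
  V5: {q,r}
  V12: {r} {s}
  V13: {r} {u}
  V14: {q,r} {t}
  V15: {q,r}
  V23: {r}
  V24: {r}
  V25: {r}
  V34: {r}
  V35: {r}
  V45: {q,r}
  V123: {r}
  V124: {r}
  V125: {r}
  V134: {r}
  V135: {r}
  V145: {q,r}
  V234: {r}
  V235: {r}
  V245: {r}
  V345: {r}
  V1234: {r}
  V1235: {r}
  V1245: {r}
  V1345: {r}
  V2345: {r}
  V12345: {r}
C dims 9,13,10,5; δ0: rk 7, SNF 1^7; δ1: rk 6, SNF 1^6; δ2: rk 4, SNF 1^4
degree 0: 9−7−0 = 2 → Ȟ^0 ≅ Z^2
degree 1: 13−6−7 = 0 → Ȟ^1 ≅ 0
degree 2: 10−4−6 = 0 → Ȟ^2 ≅ 0


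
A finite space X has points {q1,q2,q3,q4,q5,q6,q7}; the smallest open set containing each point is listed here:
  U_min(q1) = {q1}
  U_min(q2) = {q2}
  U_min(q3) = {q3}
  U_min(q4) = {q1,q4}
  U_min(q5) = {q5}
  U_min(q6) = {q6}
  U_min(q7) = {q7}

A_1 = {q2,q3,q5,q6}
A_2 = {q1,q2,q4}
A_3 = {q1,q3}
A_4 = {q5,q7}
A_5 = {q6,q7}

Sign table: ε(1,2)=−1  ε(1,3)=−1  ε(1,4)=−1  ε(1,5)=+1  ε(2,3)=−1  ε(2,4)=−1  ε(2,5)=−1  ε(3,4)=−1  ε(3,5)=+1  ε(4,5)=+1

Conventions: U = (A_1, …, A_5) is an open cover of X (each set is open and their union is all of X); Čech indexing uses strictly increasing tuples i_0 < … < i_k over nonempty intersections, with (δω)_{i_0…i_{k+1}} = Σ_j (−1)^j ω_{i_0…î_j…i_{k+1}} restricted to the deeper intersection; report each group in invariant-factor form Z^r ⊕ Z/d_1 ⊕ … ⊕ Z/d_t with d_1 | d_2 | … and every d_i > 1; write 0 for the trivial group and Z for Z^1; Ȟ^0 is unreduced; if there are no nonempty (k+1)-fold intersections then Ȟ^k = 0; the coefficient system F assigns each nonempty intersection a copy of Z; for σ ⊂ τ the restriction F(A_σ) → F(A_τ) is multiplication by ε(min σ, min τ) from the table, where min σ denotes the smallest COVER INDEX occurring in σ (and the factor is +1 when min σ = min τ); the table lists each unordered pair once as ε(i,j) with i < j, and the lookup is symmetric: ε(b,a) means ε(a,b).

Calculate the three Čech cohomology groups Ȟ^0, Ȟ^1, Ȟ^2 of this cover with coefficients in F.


Ȟ^0(U;F) ≅ 0, Ȟ^1(U;F) ≅ Z ⊕ Z/2 and Ȟ^2(U;F) ≅ 0

nerve of the cover:
  A12={q2} A13={q3} A14={q5} A15={q6} A23={q1} A45={q7}
C dims 5,6; δ0: rk 5, SNF 1^4·2
Ȟ^0 = (5 − 5) − 0 = 0, so Ȟ^0 ≅ 0
Ȟ^1 = (6 − 0) − 5 = 1 plus torsion [2], so Ȟ^1 ≅ Z ⊕ Z/2
Ȟ^2 = (0 − 0) − 0 = 0, so Ȟ^2 ≅ 0


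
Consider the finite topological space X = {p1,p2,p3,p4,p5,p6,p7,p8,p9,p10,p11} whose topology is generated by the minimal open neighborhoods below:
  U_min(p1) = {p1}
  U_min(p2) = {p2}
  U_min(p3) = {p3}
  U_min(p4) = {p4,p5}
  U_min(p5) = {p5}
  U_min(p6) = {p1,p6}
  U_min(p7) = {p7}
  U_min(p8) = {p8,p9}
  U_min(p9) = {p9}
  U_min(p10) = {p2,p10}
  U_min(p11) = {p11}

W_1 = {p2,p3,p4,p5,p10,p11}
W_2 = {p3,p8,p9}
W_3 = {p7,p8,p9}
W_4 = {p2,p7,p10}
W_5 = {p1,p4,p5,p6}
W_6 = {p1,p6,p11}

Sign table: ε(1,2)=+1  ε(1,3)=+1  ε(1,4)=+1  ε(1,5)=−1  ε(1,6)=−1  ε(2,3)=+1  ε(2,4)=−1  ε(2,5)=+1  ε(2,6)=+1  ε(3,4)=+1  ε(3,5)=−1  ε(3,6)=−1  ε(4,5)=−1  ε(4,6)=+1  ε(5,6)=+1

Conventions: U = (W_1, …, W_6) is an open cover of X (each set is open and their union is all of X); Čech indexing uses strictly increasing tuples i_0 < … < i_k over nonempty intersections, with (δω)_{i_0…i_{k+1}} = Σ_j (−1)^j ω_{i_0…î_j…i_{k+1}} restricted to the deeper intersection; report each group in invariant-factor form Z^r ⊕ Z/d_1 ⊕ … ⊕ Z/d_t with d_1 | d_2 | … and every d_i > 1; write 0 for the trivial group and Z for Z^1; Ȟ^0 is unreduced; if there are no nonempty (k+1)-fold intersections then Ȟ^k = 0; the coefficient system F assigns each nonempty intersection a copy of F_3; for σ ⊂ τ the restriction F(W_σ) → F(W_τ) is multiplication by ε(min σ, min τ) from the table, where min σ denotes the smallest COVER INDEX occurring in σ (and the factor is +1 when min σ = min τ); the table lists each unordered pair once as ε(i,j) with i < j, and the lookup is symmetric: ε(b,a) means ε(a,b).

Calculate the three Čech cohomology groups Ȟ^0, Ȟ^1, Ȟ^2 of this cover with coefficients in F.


nonempty overlaps:
  W12={p3} W14={p2,p10} W15={p4,p5} W16={p11} W23={p8,p9} W34={p7} W56={p1,p6}
C dims 6,7; δ0: rk_F3 5
degree 0: 6−5−0 = 1 → Ȟ^0 ≅ Z/3
degree 1: 7−0−5 = 2 → Ȟ^1 ≅ Z/3 ⊕ Z/3
degree 2: 0−0−0 = 0 → Ȟ^2 ≅ 0

Ȟ^0(U;F) ≅ Z/3,  Ȟ^1(U;F) ≅ Z/3 ⊕ Z/3,  Ȟ^2(U;F) ≅ 0


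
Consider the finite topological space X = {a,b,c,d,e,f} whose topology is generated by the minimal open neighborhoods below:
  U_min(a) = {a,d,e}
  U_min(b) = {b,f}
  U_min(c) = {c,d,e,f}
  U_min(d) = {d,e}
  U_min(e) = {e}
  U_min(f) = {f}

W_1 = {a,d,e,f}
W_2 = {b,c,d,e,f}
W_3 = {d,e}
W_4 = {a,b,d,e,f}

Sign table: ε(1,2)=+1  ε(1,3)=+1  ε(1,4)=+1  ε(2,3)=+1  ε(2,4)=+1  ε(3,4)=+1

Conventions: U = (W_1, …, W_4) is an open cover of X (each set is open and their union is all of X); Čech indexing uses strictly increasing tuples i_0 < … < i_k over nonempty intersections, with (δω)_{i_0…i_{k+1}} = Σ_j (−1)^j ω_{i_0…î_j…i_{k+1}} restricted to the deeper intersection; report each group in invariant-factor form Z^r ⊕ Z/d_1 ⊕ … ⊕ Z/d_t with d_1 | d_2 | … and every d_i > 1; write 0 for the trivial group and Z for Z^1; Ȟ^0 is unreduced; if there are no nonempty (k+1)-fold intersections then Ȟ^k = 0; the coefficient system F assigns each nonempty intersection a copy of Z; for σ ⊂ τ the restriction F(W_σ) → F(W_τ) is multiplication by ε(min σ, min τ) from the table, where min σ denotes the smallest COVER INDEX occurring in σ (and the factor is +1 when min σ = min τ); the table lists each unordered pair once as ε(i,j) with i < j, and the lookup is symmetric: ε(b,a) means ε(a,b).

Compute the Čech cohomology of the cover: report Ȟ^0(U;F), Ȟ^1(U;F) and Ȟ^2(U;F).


Ȟ^0 = Z, Ȟ^1 = 0 and Ȟ^2 = 0

nerve simplices:
  W12={d,e,f} W13={d,e} W14={a,d,e,f} W23={d,e} W24={b,d,e,f} W34={d,e}
  W123={d,e} W124={d,e,f} W134={d,e} W234={d,e}
  W1234={d,e}
C dims 4,6,4,1; δ0: rk 3, SNF 1^3; δ1: rk 3, SNF 1^3; δ2: rk 1, SNF 1^1
degree 0: 4−3−0 = 1 → Ȟ^0 ≅ Z
degree 1: 6−3−3 = 0 → Ȟ^1 ≅ 0
degree 2: 4−1−3 = 0 → Ȟ^2 ≅ 0


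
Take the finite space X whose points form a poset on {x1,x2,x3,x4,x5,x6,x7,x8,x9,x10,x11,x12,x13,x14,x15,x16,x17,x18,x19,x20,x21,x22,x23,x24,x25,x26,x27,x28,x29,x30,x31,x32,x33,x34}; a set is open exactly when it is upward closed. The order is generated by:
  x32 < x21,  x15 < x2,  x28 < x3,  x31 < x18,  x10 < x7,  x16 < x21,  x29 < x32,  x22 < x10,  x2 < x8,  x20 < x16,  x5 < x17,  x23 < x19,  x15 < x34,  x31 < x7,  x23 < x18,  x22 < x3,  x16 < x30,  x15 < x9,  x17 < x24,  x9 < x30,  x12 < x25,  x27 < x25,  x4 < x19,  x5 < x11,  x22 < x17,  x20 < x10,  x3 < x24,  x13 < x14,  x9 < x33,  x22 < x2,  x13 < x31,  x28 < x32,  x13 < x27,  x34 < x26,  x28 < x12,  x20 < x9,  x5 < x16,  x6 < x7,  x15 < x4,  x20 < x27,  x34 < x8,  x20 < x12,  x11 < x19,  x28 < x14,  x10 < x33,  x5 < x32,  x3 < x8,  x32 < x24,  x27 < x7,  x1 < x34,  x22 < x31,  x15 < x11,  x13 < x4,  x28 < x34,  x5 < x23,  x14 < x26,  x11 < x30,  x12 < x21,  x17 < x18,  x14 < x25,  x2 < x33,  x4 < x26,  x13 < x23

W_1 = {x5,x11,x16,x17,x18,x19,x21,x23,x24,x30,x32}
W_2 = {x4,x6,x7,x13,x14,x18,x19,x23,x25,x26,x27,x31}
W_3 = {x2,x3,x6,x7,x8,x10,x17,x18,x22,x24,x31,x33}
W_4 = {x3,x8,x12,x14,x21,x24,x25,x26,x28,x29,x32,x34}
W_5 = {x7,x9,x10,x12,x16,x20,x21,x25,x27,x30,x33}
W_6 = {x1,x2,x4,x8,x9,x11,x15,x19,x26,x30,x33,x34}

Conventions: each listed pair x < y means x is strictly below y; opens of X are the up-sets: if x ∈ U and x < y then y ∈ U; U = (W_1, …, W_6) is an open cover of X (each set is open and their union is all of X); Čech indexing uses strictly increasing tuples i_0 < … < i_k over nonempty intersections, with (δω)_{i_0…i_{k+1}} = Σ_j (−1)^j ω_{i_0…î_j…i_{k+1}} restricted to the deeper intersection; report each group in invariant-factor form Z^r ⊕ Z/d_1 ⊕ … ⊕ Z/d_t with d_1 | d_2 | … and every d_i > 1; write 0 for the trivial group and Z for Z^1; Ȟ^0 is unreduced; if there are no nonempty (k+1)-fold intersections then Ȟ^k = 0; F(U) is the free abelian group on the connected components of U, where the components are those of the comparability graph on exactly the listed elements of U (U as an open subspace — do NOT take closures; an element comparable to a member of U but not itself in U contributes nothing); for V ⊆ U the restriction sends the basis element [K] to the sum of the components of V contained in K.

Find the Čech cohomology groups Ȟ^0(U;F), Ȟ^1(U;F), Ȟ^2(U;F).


nonempty overlaps:
  W12={x18,x19,x23} W13={x17,x18,x24} W14={x21,x24,x32} W15={x16,x21,x30} W16={x11,x19,x30} W23={x6,x7,x18,x31} W24={x14,x25,x26} W25={x7,x25,x27} W26={x4,x19,x26} W34={x3,x8,x24} W35={x7,x10,x33} W36={x2,x8,x33} W45={x12,x21,x25} W46={x8,x26,x34} W56={x9,x30,x33}
  W123={x18} W126={x19} W134={x24} W145={x21} W156={x30} W235={x7} W245={x25} W246={x26} W346={x8} W356={x33}
components per intersection:
  W1: {x5,x11,x16,x17,x18,x19,x21,x23,x24,x30,x32}
  W2: {x4,x6,x7,x13,x14,x18,x19,x23,x25,x26,x27,x31}
  W3: {x2,x3,x6,x7,x8,x10,x17,x18,x22,x24,x31,x33}
  W4: {x3,x8,x12,x14,x21,x24,x25,x26,x28,x29,x32,x34}
  W5: {x7,x9,x10,x12,x16,x20,x21,x25,x27,x30,x33}
  W6: {x1,x2,x4,x8,x9,x11,x15,x19,x26,x30,x33,x34}
  W12: {x18,x19,x23}
  W13: {x17,x18,x24}
  W14: {x21,x24,x32}
  W15: {x16,x21,x30}
  W16: {x11,x19,x30}
  W23: {x6,x7,x18,x31}
  W24: {x14,x25,x26}
  W25: {x7,x25,x27}
  W26: {x4,x19,x26}
  W34: {x3,x8,x24}
  W35: {x7,x10,x33}
  W36: {x2,x8,x33}
  W45: {x12,x21,x25}
  W46: {x8,x26,x34}
  W56: {x9,x30,x33}
  W123: {x18}
  W126: {x19}
  W134: {x24}
  W145: {x21}
  W156: {x30}
  W235: {x7}
  W245: {x25}
  W246: {x26}
  W346: {x8}
  W356: {x33}
C dims 6,15,10; δ0: rk 5, SNF 1^5; δ1: rk 10, SNF 1^9·2
degree 0: 6−5−0 = 1 → Ȟ^0 ≅ Z
degree 1: 15−10−5 = 0 → Ȟ^1 ≅ 0
degree 2: 10−0−10 = 0 plus torsion [2] → Ȟ^2 ≅ Z/2

Ȟ^0(U;F) ≅ Z, Ȟ^1(U;F) ≅ 0, Ȟ^2(U;F) ≅ Z/2


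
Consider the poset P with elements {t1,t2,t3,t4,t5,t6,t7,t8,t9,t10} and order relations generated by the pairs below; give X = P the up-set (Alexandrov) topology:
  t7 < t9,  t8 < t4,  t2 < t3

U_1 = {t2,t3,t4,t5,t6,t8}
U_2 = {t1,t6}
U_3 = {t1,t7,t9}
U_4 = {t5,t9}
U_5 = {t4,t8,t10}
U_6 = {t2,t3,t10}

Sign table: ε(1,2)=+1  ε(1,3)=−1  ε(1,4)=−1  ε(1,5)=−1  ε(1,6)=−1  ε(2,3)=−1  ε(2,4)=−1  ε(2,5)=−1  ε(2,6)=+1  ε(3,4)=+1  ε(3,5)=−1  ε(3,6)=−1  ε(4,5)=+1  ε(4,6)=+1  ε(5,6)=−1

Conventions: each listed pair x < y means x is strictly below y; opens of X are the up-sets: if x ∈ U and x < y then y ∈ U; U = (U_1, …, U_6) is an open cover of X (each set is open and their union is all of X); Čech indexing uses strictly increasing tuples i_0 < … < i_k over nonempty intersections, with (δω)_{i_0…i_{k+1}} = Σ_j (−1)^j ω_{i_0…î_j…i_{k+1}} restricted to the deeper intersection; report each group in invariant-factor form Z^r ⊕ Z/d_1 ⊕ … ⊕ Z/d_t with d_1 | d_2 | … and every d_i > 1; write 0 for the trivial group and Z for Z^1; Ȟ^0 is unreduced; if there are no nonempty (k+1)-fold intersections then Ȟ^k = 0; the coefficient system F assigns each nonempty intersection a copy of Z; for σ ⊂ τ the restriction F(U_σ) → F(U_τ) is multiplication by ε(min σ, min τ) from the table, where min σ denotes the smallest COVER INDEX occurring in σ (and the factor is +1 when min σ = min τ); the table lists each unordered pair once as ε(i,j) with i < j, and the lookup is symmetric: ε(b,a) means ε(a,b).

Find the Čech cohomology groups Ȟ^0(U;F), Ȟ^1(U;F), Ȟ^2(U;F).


Ȟ^0(U;F) ≅ 0; Ȟ^1(U;F) ≅ Z ⊕ Z/2; Ȟ^2(U;F) ≅ 0

nonempty intersections:
  U12={t6} U14={t5} U15={t4,t8} U16={t2,t3} U23={t1} U34={t9} U56={t10}
C dims 6,7; δ0: rk 6, SNF 1^5·2
Ȟ^0: (6−6)−0=0 ⇒ 0
Ȟ^1: (7−0)−6=1 plus torsion [2] ⇒ Z ⊕ Z/2
Ȟ^2: (0−0)−0=0 ⇒ 0


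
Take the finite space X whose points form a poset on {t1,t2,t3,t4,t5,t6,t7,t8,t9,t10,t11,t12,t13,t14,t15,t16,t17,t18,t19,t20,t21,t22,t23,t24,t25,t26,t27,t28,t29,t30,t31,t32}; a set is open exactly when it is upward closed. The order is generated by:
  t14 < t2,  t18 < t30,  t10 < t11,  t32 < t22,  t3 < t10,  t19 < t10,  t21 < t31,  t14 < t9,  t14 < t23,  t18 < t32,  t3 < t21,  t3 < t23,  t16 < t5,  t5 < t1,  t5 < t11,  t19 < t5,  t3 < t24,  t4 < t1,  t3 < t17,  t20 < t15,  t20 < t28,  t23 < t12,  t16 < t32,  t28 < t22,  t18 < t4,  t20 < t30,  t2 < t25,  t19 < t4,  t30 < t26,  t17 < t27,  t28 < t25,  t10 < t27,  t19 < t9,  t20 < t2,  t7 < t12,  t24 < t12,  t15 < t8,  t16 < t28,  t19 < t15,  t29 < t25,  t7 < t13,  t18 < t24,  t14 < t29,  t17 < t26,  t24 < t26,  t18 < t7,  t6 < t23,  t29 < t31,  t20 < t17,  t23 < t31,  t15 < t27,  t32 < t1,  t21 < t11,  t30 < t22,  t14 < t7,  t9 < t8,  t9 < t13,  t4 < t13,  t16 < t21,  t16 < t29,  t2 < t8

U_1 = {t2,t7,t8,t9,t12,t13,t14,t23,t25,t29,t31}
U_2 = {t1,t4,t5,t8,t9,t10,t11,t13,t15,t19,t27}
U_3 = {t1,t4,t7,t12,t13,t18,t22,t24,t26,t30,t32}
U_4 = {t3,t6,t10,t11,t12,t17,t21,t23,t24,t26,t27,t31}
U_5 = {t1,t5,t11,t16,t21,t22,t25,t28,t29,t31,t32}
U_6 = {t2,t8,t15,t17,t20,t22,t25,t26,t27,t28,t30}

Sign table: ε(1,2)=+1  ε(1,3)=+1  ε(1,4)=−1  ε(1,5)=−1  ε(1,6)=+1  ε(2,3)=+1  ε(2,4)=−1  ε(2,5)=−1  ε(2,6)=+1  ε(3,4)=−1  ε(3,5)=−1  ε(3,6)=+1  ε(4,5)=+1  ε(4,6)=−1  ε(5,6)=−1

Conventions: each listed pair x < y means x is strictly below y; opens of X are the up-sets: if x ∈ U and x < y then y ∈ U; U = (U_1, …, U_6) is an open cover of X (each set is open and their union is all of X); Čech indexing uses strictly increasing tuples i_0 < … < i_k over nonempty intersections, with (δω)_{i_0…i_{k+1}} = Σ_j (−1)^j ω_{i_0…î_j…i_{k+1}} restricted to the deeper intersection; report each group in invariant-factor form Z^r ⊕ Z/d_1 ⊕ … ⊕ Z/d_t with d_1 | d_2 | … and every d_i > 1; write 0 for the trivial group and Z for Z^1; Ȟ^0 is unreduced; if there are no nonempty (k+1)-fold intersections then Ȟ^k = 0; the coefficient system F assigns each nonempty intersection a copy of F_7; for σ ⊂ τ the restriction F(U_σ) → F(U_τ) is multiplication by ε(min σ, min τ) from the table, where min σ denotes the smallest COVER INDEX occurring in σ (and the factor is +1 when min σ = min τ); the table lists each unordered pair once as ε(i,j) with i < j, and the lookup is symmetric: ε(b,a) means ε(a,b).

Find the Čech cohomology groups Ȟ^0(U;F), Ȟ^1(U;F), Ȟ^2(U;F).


Ȟ^0(U;F) ≅ Z/7,  Ȟ^1(U;F) ≅ 0,  Ȟ^2(U;F) ≅ 0

nerve simplices:
  U12={t8,t9,t13} U13={t7,t12,t13} U14={t12,t23,t31} U15={t25,t29,t31} U16={t2,t8,t25} U23={t1,t4,t13} U24={t10,t11,t27} U25={t1,t5,t11} U26={t8,t15,t27} U34={t12,t24,t26} U35={t1,t22,t32} U36={t22,t26,t30} U45={t11,t21,t31} U46={t17,t26,t27} U56={t22,t25,t28}
  U123={t13} U126={t8} U134={t12} U145={t31} U156={t25} U235={t1} U245={t11} U246={t27} U346={t26} U356={t22}
C dims 6,15,10; δ0: rk_F7 5; δ1: rk_F7 10
degree 0: 6−5−0 = 1 → Ȟ^0 ≅ Z/7
degree 1: 15−10−5 = 0 → Ȟ^1 ≅ 0
degree 2: 10−0−10 = 0 → Ȟ^2 ≅ 0


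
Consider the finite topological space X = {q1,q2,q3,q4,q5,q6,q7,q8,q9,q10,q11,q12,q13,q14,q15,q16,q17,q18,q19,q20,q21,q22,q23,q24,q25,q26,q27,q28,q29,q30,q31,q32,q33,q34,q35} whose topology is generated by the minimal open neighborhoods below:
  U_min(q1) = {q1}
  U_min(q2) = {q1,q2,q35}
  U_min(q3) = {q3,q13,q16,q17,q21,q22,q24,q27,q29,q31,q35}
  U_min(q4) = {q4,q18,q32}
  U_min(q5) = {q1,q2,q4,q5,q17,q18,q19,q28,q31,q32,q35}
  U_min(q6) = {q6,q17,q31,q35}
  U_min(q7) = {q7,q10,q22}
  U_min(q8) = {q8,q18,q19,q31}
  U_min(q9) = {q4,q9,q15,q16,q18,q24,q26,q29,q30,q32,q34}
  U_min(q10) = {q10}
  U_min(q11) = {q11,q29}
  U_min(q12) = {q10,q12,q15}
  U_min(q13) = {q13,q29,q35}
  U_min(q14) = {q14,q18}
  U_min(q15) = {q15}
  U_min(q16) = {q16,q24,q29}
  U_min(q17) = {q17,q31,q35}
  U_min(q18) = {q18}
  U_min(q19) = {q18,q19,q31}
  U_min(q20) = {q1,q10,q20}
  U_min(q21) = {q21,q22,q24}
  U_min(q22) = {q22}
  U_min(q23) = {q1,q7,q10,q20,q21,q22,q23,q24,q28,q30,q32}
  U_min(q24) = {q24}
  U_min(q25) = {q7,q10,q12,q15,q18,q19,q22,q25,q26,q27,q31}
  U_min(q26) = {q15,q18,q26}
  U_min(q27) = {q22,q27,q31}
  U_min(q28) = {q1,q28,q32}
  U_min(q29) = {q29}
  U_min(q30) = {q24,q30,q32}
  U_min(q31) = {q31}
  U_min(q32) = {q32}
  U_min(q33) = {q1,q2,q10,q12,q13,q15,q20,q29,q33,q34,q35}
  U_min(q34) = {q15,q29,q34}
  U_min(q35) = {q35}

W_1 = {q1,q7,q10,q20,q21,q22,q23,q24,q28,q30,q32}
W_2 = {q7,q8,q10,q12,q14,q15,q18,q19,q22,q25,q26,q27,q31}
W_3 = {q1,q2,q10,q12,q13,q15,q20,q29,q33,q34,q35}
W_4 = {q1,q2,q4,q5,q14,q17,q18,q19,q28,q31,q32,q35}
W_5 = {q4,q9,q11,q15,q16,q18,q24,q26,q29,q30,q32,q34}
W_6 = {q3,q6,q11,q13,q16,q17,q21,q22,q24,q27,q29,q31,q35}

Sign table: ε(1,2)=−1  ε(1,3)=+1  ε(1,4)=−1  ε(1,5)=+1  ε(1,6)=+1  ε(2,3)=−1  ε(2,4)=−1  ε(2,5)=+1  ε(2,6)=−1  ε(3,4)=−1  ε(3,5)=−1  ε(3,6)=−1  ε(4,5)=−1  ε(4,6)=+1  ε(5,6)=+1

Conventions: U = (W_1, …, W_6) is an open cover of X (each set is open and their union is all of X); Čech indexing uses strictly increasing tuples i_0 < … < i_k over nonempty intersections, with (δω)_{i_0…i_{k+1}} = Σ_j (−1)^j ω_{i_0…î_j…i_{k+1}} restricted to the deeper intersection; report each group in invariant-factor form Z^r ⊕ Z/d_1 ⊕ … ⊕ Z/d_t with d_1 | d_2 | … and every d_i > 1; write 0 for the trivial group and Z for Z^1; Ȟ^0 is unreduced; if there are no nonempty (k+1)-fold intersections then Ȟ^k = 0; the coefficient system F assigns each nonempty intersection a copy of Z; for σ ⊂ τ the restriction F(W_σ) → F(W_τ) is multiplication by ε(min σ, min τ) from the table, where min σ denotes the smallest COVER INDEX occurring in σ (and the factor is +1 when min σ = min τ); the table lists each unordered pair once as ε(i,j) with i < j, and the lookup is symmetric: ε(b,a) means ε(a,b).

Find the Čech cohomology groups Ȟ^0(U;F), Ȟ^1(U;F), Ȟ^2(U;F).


Ȟ^0(U;F) ≅ 0, Ȟ^1(U;F) ≅ Z/2, Ȟ^2(U;F) ≅ Z

cover nerve:
  W12={q7,q10,q22} W13={q1,q10,q20} W14={q1,q28,q32} W15={q24,q30,q32} W16={q21,q22,q24} W23={q10,q12,q15} W24={q14,q18,q19,q31} W25={q15,q18,q26} W26={q22,q27,q31} W34={q1,q2,q35} W35={q15,q29,q34} W36={q13,q29,q35} W45={q4,q18,q32} W46={q17,q31,q35} W56={q11,q16,q24,q29}
  W123={q10} W126={q22} W134={q1} W145={q32} W156={q24} W235={q15} W245={q18} W246={q31} W346={q35} W356={q29}
C dims 6,15,10; δ0: rk 6, SNF 1^5·2; δ1: rk 9, SNF 1^9
Ȟ^0: (6−6)−0=0 ⇒ 0
Ȟ^1: (15−9)−6=0 plus torsion [2] ⇒ Z/2
Ȟ^2: (10−0)−9=1 ⇒ Z


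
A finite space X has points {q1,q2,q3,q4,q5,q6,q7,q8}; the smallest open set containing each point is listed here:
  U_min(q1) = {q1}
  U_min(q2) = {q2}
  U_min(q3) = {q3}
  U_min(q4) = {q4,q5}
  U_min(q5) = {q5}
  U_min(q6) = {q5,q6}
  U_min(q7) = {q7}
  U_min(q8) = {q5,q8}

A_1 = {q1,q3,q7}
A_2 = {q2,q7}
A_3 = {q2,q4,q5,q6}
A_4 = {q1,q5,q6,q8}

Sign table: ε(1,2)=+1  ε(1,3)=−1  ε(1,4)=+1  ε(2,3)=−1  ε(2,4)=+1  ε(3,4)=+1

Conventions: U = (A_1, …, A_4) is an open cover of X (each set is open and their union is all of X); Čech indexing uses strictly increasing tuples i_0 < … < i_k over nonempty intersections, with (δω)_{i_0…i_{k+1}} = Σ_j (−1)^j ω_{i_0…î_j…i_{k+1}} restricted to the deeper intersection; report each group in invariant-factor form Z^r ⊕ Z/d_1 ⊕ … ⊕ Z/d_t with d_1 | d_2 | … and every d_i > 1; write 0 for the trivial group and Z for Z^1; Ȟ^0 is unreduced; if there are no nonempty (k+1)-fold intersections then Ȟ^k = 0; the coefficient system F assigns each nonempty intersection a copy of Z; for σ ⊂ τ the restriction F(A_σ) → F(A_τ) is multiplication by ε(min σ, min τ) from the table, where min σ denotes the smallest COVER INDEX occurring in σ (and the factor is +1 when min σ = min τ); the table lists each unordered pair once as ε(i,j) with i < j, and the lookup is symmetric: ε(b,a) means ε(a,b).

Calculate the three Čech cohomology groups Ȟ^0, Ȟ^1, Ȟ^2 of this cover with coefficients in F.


nonempty intersections:
  A12={q7} A14={q1} A23={q2} A34={q5,q6}
C dims 4,4; δ0: rk 4, SNF 1^3·2
Ȟ^0: (4−4)−0=0 ⇒ 0
Ȟ^1: (4−0)−4=0 plus torsion [2] ⇒ Z/2
Ȟ^2: (0−0)−0=0 ⇒ 0

Ȟ^0 ≅ 0; Ȟ^1 ≅ Z/2; Ȟ^2 ≅ 0


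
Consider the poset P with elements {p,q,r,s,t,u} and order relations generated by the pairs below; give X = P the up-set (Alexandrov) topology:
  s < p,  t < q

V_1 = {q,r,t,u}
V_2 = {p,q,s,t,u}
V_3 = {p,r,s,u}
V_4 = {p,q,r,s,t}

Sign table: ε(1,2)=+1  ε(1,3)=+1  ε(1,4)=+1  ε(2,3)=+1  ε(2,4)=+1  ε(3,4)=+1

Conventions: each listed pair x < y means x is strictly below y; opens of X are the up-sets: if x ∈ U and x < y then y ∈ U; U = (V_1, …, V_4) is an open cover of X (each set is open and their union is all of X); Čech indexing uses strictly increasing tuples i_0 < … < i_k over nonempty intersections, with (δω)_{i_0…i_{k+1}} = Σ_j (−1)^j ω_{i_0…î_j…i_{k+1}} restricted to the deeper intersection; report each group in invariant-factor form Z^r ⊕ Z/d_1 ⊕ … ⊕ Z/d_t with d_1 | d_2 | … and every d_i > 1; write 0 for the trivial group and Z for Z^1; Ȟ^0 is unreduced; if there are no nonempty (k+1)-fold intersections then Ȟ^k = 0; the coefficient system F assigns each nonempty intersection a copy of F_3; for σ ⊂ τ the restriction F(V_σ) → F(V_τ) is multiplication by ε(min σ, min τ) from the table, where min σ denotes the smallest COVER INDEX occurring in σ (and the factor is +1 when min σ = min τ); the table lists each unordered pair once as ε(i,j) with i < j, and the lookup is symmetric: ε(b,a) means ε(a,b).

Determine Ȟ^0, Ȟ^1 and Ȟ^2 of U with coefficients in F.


cover nerve:
  V12={q,t,u} V13={r,u} V14={q,r,t} V23={p,s,u} V24={p,q,s,t} V34={p,r,s}
  V123={u} V124={q,t} V134={r} V234={p,s}
C dims 4,6,4; δ0: rk_F3 3; δ1: rk_F3 3
Ȟ^0: (4−3)−0=1 ⇒ Z/3
Ȟ^1: (6−3)−3=0 ⇒ 0
Ȟ^2: (4−0)−3=1 ⇒ Z/3

Ȟ^0(U;F) ≅ Z/3; Ȟ^1(U;F) ≅ 0; Ȟ^2(U;F) ≅ Z/3


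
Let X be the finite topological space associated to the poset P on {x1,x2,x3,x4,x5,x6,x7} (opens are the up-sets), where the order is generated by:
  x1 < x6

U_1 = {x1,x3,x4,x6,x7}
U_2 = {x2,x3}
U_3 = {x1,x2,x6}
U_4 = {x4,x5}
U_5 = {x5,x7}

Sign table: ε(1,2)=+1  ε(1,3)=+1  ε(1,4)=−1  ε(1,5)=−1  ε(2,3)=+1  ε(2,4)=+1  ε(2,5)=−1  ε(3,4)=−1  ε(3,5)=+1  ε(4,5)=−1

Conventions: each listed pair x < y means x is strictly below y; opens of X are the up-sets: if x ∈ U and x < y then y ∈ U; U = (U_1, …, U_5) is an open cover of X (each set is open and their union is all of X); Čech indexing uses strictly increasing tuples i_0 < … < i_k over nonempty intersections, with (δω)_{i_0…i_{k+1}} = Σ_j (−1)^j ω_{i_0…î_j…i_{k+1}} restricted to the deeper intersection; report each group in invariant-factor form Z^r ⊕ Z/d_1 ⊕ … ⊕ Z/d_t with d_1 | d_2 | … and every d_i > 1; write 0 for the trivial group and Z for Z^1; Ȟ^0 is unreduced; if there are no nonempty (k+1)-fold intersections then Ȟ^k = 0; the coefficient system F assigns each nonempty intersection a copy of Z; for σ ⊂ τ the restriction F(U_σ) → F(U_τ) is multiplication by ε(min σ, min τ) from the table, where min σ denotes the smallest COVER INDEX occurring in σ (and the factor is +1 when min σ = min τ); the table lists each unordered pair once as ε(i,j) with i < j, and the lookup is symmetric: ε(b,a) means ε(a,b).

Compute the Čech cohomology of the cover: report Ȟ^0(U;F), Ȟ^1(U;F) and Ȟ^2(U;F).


nonempty intersections:
  U12={x3} U13={x1,x6} U14={x4} U15={x7} U23={x2} U45={x5}
C dims 5,6; δ0: rk 5, SNF 1^4·2
Ȟ^0: (5−5)−0=0 ⇒ 0
Ȟ^1: (6−0)−5=1 plus torsion [2] ⇒ Z ⊕ Z/2
Ȟ^2: (0−0)−0=0 ⇒ 0

Ȟ^0 = 0, Ȟ^1 = Z ⊕ Z/2 and Ȟ^2 = 0


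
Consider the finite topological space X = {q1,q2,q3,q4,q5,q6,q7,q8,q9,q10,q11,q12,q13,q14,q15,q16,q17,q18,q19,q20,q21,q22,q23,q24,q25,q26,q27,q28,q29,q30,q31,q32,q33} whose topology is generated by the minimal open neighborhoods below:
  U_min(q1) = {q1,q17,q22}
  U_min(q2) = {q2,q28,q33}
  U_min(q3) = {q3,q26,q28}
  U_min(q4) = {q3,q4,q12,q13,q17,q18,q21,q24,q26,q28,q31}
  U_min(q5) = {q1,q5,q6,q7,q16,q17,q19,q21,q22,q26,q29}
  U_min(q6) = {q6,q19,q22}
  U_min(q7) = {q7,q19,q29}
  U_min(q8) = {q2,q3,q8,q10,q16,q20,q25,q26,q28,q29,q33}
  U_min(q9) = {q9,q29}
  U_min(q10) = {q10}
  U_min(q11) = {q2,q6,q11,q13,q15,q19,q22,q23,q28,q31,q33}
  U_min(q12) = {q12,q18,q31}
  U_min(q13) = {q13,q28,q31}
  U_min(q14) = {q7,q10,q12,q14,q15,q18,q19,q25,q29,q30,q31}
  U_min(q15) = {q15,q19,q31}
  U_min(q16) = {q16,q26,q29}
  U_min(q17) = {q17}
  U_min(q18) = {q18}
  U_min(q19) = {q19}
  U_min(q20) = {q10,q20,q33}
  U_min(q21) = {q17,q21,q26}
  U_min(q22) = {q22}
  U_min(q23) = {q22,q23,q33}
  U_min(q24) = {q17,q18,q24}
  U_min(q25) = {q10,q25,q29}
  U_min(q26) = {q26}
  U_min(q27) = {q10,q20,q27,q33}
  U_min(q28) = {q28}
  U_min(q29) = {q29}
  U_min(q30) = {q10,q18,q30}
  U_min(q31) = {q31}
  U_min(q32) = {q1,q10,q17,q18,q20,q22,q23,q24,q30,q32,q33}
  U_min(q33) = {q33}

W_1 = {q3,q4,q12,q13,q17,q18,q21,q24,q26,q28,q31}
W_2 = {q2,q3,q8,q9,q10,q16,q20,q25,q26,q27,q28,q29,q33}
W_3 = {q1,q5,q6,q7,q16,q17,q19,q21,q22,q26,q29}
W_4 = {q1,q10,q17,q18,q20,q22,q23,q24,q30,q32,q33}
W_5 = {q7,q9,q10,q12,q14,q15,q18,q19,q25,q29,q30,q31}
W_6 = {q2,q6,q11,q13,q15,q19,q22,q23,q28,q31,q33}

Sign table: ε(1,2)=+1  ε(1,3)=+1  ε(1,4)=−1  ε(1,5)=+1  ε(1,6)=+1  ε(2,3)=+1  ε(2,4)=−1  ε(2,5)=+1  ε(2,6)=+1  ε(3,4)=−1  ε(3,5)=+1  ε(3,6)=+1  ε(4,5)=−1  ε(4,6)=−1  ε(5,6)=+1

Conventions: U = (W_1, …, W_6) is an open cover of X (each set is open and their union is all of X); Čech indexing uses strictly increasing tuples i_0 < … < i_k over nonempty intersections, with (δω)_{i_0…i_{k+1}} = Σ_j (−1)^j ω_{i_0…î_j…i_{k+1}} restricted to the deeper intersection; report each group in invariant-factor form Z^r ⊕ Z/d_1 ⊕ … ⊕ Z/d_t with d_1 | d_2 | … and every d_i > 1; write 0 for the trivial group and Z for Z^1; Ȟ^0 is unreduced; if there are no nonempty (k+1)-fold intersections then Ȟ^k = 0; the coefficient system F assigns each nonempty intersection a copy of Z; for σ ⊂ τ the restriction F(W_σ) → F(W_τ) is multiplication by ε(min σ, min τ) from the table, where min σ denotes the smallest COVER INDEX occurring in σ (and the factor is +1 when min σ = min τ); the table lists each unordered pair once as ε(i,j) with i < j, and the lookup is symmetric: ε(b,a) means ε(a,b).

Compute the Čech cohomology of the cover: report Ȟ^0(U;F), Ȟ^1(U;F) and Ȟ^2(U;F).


nerve simplices:
  W12={q3,q26,q28} W13={q17,q21,q26} W14={q17,q18,q24} W15={q12,q18,q31} W16={q13,q28,q31} W23={q16,q26,q29} W24={q10,q20,q33} W25={q9,q10,q25,q29} W26={q2,q28,q33} W34={q1,q17,q22} W35={q7,q19,q29} W36={q6,q19,q22} W45={q10,q18,q30} W46={q22,q23,q33} W56={q15,q19,q31}
  W123={q26} W126={q28} W134={q17} W145={q18} W156={q31} W235={q29} W245={q10} W246={q33} W346={q22} W356={q19}
C dims 6,15,10; δ0: rk 5, SNF 1^5; δ1: rk 10, SNF 1^9·2
degree 0: 6−5−0 = 1 → Ȟ^0 ≅ Z
degree 1: 15−10−5 = 0 → Ȟ^1 ≅ 0
degree 2: 10−0−10 = 0 plus torsion [2] → Ȟ^2 ≅ Z/2

Ȟ^0(U;F) ≅ Z; Ȟ^1(U;F) ≅ 0; Ȟ^2(U;F) ≅ Z/2
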